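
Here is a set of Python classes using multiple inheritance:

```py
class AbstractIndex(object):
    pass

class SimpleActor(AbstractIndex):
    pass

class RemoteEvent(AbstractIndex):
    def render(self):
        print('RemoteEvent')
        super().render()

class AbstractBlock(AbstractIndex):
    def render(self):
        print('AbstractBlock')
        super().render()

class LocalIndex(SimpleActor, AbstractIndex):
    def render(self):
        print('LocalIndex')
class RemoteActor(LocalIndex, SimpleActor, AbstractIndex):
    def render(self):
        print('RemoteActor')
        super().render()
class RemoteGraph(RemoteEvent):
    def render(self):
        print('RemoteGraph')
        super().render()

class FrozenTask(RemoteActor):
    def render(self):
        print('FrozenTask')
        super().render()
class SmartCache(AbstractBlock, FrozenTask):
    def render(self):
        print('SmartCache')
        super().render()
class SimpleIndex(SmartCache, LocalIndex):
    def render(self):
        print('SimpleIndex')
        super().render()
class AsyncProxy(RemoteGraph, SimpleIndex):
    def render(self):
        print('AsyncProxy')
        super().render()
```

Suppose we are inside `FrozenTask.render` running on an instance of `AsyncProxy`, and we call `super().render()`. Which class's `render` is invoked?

RemoteActor

L[AsyncProxy] = AsyncProxy + merge(L[RemoteGraph], L[SimpleIndex], [RemoteGraph SimpleIndex])
  take RemoteGraph:  [RemoteGraph RemoteEvent AbstractIndex object] + [SimpleIndex SmartCache AbstractBlock FrozenTask RemoteActor LocalIndex SimpleActor AbstractIndex object] + [RemoteGraph SimpleIndex]
  take RemoteEvent:  [RemoteEvent AbstractIndex object] + [SimpleIndex SmartCache AbstractBlock FrozenTask RemoteActor LocalIndex SimpleActor AbstractIndex object] + [SimpleIndex]
  take SimpleIndex:  [AbstractIndex object] + [SimpleIndex SmartCache AbstractBlock FrozenTask RemoteActor LocalIndex SimpleActor AbstractIndex object] + [SimpleIndex]
  take SmartCache:  [AbstractIndex object] + [SmartCache AbstractBlock FrozenTask RemoteActor LocalIndex SimpleActor AbstractIndex object]
  take AbstractBlock:  [AbstractIndex object] + [AbstractBlock FrozenTask RemoteActor LocalIndex SimpleActor AbstractIndex object]
  take FrozenTask:  [AbstractIndex object] + [FrozenTask RemoteActor LocalIndex SimpleActor AbstractIndex object]
  take RemoteActor:  [AbstractIndex object] + [RemoteActor LocalIndex SimpleActor AbstractIndex object]
  take LocalIndex:  [AbstractIndex object] + [LocalIndex SimpleActor AbstractIndex object]
  take SimpleActor:  [AbstractIndex object] + [SimpleActor AbstractIndex object]
  take AbstractIndex:  [AbstractIndex object] + [AbstractIndex object]
  take object:  [object] + [object]
MRO: AsyncProxy RemoteGraph RemoteEvent SimpleIndex SmartCache AbstractBlock FrozenTask RemoteActor LocalIndex SimpleActor AbstractIndex object
super() in FrozenTask.render on a AsyncProxy instance goes to the class after FrozenTask in AsyncProxy's MRO: RemoteActor.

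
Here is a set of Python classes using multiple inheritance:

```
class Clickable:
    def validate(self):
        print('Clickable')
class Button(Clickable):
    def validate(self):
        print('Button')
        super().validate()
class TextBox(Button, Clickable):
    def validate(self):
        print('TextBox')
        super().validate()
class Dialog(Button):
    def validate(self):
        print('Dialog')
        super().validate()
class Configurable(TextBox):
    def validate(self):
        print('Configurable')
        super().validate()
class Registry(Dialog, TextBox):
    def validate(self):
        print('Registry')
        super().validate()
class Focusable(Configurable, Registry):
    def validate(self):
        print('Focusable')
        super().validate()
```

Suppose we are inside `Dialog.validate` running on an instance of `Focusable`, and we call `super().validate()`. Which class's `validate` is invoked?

L[Focusable] = Focusable + merge(L[Configurable], L[Registry], [Configurable Registry])
  take Configurable:  [Configurable TextBox Button Clickable object] + [Registry Dialog TextBox Button Clickable object] + [Configurable Registry]
  take Registry:  [TextBox Button Clickable object] + [Registry Dialog TextBox Button Clickable object] + [Registry]
  take Dialog:  [TextBox Button Clickable object] + [Dialog TextBox Button Clickable object]
  take TextBox:  [TextBox Button Clickable object] + [TextBox Button Clickable object]
  take Button:  [Button Clickable object] + [Button Clickable object]
  take Clickable:  [Clickable object] + [Clickable object]
  take object:  [object] + [object]
MRO: Focusable Configurable Registry Dialog TextBox Button Clickable object
super() in Dialog.validate on a Focusable instance goes to the class after Dialog in Focusable's MRO: TextBox.

TextBox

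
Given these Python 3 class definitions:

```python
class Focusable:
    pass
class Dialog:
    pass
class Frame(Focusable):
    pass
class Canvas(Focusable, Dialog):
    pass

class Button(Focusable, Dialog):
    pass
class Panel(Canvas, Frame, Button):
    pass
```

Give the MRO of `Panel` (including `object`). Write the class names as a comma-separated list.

Panel, Canvas, Frame, Button, Focusable, Dialog, object

L[Panel] = Panel + merge(L[Canvas], L[Frame], L[Button], [Canvas Frame Button])
  take Canvas:  [Canvas Focusable Dialog object] + [Frame Focusable object] + [Button Focusable Dialog object] + [Canvas Frame Button]
  take Frame:  [Focusable Dialog object] + [Frame Focusable object] + [Button Focusable Dialog object] + [Frame Button]
  take Button:  [Focusable Dialog object] + [Focusable object] + [Button Focusable Dialog object] + [Button]
  take Focusable:  [Focusable Dialog object] + [Focusable object] + [Focusable Dialog object]
  take Dialog:  [Dialog object] + [object] + [Dialog object]
  take object:  [object] + [object] + [object]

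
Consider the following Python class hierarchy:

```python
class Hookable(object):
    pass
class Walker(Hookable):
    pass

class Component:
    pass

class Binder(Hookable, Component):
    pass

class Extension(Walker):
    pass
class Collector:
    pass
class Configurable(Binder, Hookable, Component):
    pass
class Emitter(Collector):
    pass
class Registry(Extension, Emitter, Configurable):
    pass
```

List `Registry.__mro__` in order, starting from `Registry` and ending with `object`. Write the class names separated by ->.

Registry -> Extension -> Walker -> Emitter -> Collector -> Configurable -> Binder -> Hookable -> Component -> object

L[Registry] = Registry + merge(L[Extension], L[Emitter], L[Configurable], [Extension Emitter Configurable])
  take Extension:  [Extension Walker Hookable object] + [Emitter Collector object] + [Configurable Binder Hookable Component object] + [Extension Emitter Configurable]
  take Walker:  [Walker Hookable object] + [Emitter Collector object] + [Configurable Binder Hookable Component object] + [Emitter Configurable]
  take Emitter:  [Hookable object] + [Emitter Collector object] + [Configurable Binder Hookable Component object] + [Emitter Configurable]
  take Collector:  [Hookable object] + [Collector object] + [Configurable Binder Hookable Component object] + [Configurable]
  take Configurable:  [Hookable object] + [object] + [Configurable Binder Hookable Component object] + [Configurable]
  take Binder:  [Hookable object] + [object] + [Binder Hookable Component object]
  take Hookable:  [Hookable object] + [object] + [Hookable Component object]
  take Component:  [object] + [object] + [Component object]
  take object:  [object] + [object] + [object]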